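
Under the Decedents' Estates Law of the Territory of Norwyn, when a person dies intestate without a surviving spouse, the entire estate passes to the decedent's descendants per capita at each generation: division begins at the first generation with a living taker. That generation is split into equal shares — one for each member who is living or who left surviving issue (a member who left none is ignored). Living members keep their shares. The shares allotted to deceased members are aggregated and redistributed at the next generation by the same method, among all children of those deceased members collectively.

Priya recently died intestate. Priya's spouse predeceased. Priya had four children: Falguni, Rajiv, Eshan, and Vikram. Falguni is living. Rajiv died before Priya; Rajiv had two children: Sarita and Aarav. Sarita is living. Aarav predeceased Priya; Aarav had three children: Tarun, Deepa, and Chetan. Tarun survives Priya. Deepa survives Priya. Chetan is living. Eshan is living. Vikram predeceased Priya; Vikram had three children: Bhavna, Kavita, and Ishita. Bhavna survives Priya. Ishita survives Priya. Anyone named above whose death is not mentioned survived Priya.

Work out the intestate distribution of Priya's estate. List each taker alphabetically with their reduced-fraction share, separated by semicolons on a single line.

There is no surviving spouse, so the entire estate passes to Priya's descendants per capita at each generation.
At generation 1 (Falguni, Rajiv, Eshan, Vikram) there are 4 shares of (1)/4 = 1/4 each.
Living: Falguni and Eshan — each takes 1/4.
Deceased: Rajiv and Vikram. Their combined 1/2 is pooled and carried to generation 2.
At generation 2 (Sarita, Aarav, Bhavna, Kavita, Ishita) there are 5 shares of (1/2)/5 = 1/10 each.
Living: Sarita, Bhavna, Kavita, and Ishita — each takes 1/10.
Deceased: Aarav. That 1/10 share is carried to generation 3.
At generation 3 (Tarun, Deepa, Chetan) there are 3 shares of (1/10)/3 = 1/30 each.
Living: Tarun, Deepa, and Chetan — each takes 1/30.

Bhavna 1/10; Chetan 1/30; Deepa 1/30; Eshan 1/4; Falguni 1/4; Ishita 1/10; Kavita 1/10; Sarita 1/10; Tarun 1/30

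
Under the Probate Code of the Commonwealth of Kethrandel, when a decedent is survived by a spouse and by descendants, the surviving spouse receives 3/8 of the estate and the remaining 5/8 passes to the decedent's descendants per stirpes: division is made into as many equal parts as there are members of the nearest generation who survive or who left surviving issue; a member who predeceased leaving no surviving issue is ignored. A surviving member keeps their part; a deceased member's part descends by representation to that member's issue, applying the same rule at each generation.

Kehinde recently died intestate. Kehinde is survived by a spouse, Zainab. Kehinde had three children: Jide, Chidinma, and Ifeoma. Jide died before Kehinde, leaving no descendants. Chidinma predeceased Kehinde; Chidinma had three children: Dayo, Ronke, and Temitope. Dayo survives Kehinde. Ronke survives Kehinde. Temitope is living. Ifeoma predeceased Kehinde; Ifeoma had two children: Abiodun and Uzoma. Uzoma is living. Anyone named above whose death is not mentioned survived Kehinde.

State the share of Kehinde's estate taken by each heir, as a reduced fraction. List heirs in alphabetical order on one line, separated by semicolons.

Zainab, as surviving spouse, takes 3/8.
The remaining 5/8 passes to Kehinde's descendants per stirpes.
Jide left no surviving issue, so that branch lapses and is disregarded.
The 5/8 is divided into 2 equal shares of 5/16 among Chidinma, Ifeoma.
Chidinma predeceased; the 5/16 allotted to Chidinma's branch passes to Chidinma's issue by representation.
The 5/16 is divided into 3 equal shares of 5/48 among Dayo, Ronke, Temitope.
Dayo is living and takes 5/48.
Ronke is living and takes 5/48.
Temitope is living and takes 5/48.
Ifeoma predeceased; the 5/16 allotted to Ifeoma's branch passes to Ifeoma's issue by representation.
The 5/16 is divided into 2 equal shares of 5/32 among Abiodun, Uzoma.
Abiodun is living and takes 5/32.
Uzoma is living and takes 5/32.

Abiodun 5/32; Dayo 5/48; Ronke 5/48; Temitope 5/48; Uzoma 5/32; Zainab 3/8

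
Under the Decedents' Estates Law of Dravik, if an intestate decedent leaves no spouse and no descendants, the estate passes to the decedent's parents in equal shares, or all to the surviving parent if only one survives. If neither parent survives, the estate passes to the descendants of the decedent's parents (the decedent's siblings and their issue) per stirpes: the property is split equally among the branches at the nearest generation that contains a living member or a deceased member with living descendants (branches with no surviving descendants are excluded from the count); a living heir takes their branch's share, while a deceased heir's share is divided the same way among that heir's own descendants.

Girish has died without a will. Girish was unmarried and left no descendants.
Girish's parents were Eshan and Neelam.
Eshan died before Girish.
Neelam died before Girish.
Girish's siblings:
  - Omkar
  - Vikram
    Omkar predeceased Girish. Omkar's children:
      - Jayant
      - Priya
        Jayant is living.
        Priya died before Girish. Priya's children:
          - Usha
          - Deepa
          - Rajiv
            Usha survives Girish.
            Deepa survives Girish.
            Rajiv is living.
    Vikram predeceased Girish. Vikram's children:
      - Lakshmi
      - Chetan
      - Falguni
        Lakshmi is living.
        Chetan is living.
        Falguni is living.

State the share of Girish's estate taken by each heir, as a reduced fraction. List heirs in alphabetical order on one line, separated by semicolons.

Chetan 1/6; Deepa 1/12; Falguni 1/6; Jayant 1/4; Lakshmi 1/6; Rajiv 1/12; Usha 1/12

Neither parent survives and there are no descendants, so the estate passes to Girish's siblings and their issue per stirpes.
The estate is divided into 2 equal shares of 1/2 among Omkar, Vikram.
Omkar predeceased; the 1/2 allotted to Omkar's branch passes to Omkar's issue by representation.
The 1/2 is divided into 2 equal shares of 1/4 among Jayant, Priya.
Jayant is living and takes 1/4.
Priya predeceased; the 1/4 allotted to Priya's branch passes to Priya's issue by representation.
The 1/4 is divided into 3 equal shares of 1/12 among Usha, Deepa, Rajiv.
Usha is living and takes 1/12.
Deepa is living and takes 1/12.
Rajiv is living and takes 1/12.
Vikram predeceased; the 1/2 allotted to Vikram's branch passes to Vikram's issue by representation.
The 1/2 is divided into 3 equal shares of 1/6 among Lakshmi, Chetan, Falguni.
Lakshmi is living and takes 1/6.
Chetan is living and takes 1/6.
Falguni is living and takes 1/6.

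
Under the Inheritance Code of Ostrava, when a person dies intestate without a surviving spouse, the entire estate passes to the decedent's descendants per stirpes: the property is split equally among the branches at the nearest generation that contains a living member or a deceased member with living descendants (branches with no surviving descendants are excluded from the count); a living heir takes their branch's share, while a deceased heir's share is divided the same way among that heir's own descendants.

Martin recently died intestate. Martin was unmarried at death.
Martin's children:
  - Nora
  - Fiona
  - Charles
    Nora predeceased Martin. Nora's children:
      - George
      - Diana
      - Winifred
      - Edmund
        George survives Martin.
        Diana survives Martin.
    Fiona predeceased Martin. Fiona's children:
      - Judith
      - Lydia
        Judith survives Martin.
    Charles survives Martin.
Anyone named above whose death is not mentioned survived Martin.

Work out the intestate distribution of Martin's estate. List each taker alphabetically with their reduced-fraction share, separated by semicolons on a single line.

Charles 1/3; Diana 1/12; Edmund 1/12; George 1/12; Judith 1/6; Lydia 1/6; Winifred 1/12

There is no surviving spouse, so the entire estate passes to Martin's descendants per stirpes.
The estate is divided into 3 equal shares of 1/3 among Nora, Fiona, Charles.
Nora predeceased; the 1/3 allotted to Nora's branch passes to Nora's issue by representation.
The 1/3 is divided into 4 equal shares of 1/12 among George, Diana, Winifred, Edmund.
George is living and takes 1/12.
Diana is living and takes 1/12.
Winifred is living and takes 1/12.
Edmund is living and takes 1/12.
Fiona predeceased; the 1/3 allotted to Fiona's branch passes to Fiona's issue by representation.
The 1/3 is divided into 2 equal shares of 1/6 among Judith, Lydia.
Judith is living and takes 1/6.
Lydia is living and takes 1/6.
Charles is living and takes 1/3.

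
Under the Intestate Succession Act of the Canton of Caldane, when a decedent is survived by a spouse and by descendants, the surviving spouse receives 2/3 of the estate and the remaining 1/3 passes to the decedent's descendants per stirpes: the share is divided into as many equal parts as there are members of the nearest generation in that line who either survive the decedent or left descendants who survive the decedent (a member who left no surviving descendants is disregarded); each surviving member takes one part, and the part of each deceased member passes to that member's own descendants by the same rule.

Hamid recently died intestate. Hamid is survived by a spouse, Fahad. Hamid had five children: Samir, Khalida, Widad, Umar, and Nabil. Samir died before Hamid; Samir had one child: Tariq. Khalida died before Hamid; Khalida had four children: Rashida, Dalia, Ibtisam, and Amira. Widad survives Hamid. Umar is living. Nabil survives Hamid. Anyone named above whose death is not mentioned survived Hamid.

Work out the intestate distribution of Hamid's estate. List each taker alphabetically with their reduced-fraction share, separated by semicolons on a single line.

Amira 1/60; Dalia 1/60; Fahad 2/3; Ibtisam 1/60; Nabil 1/15; Rashida 1/60; Tariq 1/15; Umar 1/15; Widad 1/15

Fahad, as surviving spouse, takes 2/3.
The remaining 1/3 passes to Hamid's descendants per stirpes.
The 1/3 is divided into 5 equal shares of 1/15 among Samir, Khalida, Widad, Umar, Nabil.
Samir predeceased; the 1/15 allotted to Samir's branch passes to Samir's issue by representation.
Tariq is the sole taker at this level and receives the full 1/15.
Khalida predeceased; the 1/15 allotted to Khalida's branch passes to Khalida's issue by representation.
The 1/15 is divided into 4 equal shares of 1/60 among Rashida, Dalia, Ibtisam, Amira.
Rashida is living and takes 1/60.
Dalia is living and takes 1/60.
Ibtisam is living and takes 1/60.
Amira is living and takes 1/60.
Widad is living and takes 1/15.
Umar is living and takes 1/15.
Nabil is living and takes 1/15.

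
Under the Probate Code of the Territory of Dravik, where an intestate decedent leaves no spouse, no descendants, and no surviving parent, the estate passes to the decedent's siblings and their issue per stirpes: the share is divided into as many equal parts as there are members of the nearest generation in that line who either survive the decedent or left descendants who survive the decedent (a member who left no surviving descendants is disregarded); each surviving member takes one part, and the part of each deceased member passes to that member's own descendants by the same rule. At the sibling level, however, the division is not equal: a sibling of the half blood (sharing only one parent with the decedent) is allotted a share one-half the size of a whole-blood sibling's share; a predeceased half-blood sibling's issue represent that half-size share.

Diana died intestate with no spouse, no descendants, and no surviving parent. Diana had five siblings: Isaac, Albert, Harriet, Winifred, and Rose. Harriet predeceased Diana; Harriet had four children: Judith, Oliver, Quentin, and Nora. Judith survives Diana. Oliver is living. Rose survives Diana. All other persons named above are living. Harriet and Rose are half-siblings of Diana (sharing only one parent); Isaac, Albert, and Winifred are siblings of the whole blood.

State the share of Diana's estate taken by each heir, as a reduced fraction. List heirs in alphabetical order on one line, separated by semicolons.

Albert 1/4; Isaac 1/4; Judith 1/32; Nora 1/32; Oliver 1/32; Quentin 1/32; Rose 1/8; Winifred 1/4

No spouse, descendants, or parent survives, so the estate passes to Diana's siblings per stirpes.
Half-blood siblings count for one-half the weight of whole-blood siblings at the initial division.
Dividing 1 in proportion to weights (total weight 4): Isaac (weight 1) → 1/4; Albert (weight 1) → 1/4; Harriet (weight 1/2) → 1/8; Winifred (weight 1) → 1/4; Rose (weight 1/2) → 1/8.
Isaac is living and takes 1/4.
Albert is living and takes 1/4.
Harriet predeceased; the 1/8 allotted to Harriet's branch passes to Harriet's issue by representation.
The 1/8 is divided into 4 equal shares of 1/32 among Judith, Oliver, Quentin, Nora.
Judith is living and takes 1/32.
Oliver is living and takes 1/32.
Quentin is living and takes 1/32.
Nora is living and takes 1/32.
Winifred is living and takes 1/4.
Rose is living and takes 1/8.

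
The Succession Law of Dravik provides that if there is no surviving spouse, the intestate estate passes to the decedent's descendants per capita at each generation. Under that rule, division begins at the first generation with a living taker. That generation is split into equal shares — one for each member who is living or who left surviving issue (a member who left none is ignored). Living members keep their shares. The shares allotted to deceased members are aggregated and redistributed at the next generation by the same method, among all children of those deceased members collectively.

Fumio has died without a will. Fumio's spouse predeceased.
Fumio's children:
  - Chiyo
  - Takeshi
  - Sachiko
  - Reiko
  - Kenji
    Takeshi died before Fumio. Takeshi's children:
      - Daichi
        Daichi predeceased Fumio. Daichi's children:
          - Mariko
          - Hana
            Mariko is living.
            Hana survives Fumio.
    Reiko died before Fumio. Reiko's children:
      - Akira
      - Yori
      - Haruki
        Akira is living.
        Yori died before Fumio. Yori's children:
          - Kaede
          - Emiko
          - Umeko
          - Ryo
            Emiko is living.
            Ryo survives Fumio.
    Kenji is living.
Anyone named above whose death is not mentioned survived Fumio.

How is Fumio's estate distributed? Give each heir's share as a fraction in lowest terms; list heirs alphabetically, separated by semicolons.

Akira 1/10; Chiyo 1/5; Emiko 1/30; Hana 1/30; Haruki 1/10; Kaede 1/30; Kenji 1/5; Mariko 1/30; Ryo 1/30; Sachiko 1/5; Umeko 1/30

There is no surviving spouse, so the entire estate passes to Fumio's descendants per capita at each generation.
At generation 1 (Chiyo, Takeshi, Sachiko, Reiko, Kenji) there are 5 shares of (1)/5 = 1/5 each.
Living: Chiyo, Sachiko, and Kenji — each takes 1/5.
Deceased: Takeshi and Reiko. Their combined 2/5 is pooled and carried to generation 2.
At generation 2 (Daichi, Akira, Yori, Haruki) there are 4 shares of (2/5)/4 = 1/10 each.
Living: Akira and Haruki — each takes 1/10.
Deceased: Daichi and Yori. Their combined 1/5 is pooled and carried to generation 3.
At generation 3 (Mariko, Hana, Kaede, Emiko, Umeko, Ryo) there are 6 shares of (1/5)/6 = 1/30 each.
Living: Mariko, Hana, Kaede, Emiko, Umeko, and Ryo — each takes 1/30.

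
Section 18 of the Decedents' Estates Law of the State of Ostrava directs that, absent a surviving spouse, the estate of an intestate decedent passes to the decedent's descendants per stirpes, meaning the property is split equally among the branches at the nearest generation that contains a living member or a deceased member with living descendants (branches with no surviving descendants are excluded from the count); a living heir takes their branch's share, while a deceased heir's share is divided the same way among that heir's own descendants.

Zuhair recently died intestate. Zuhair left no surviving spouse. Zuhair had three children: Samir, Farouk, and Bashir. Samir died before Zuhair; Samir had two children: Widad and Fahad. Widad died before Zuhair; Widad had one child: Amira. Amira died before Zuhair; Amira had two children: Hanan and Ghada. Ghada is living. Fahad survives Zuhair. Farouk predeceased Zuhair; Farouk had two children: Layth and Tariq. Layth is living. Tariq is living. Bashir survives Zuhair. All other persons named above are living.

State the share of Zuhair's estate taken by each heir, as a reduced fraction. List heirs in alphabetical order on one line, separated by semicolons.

There is no surviving spouse, so the entire estate passes to Zuhair's descendants per stirpes.
The estate is divided into 3 equal shares of 1/3 among Samir, Farouk, Bashir.
Samir predeceased; the 1/3 allotted to Samir's branch passes to Samir's issue by representation.
The 1/3 is divided into 2 equal shares of 1/6 among Widad, Fahad.
Widad predeceased; the 1/6 allotted to Widad's branch passes to Widad's issue by representation.
Amira's line is the sole branch at this level, so the full 1/6 passes to Amira's issue by representation.
The 1/6 is divided into 2 equal shares of 1/12 among Hanan, Ghada.
Hanan is living and takes 1/12.
Ghada is living and takes 1/12.
Fahad is living and takes 1/6.
Farouk predeceased; the 1/3 allotted to Farouk's branch passes to Farouk's issue by representation.
The 1/3 is divided into 2 equal shares of 1/6 among Layth, Tariq.
Layth is living and takes 1/6.
Tariq is living and takes 1/6.
Bashir is living and takes 1/3.

Bashir 1/3; Fahad 1/6; Ghada 1/12; Hanan 1/12; Layth 1/6; Tariq 1/6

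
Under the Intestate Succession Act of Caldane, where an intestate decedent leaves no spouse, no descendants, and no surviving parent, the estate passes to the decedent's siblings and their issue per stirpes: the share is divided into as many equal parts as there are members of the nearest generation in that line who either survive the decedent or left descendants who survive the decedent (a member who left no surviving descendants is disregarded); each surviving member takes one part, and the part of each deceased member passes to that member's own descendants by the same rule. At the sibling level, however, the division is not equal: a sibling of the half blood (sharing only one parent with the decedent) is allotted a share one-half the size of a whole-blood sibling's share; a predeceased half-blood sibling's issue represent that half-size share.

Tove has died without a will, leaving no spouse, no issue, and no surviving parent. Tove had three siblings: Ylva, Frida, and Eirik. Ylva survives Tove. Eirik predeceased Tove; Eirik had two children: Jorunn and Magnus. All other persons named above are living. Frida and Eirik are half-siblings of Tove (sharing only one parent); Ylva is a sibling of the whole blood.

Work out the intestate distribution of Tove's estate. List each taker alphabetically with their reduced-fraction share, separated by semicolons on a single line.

No spouse, descendants, or parent survives, so the estate passes to Tove's siblings per stirpes.
Half-blood siblings count for one-half the weight of whole-blood siblings at the initial division.
Dividing 1 in proportion to weights (total weight 2): Ylva (weight 1) → 1/2; Frida (weight 1/2) → 1/4; Eirik (weight 1/2) → 1/4.
Ylva is living and takes 1/2.
Frida is living and takes 1/4.
Eirik predeceased; the 1/4 allotted to Eirik's branch passes to Eirik's issue by representation.
The 1/4 is divided into 2 equal shares of 1/8 among Jorunn, Magnus.
Jorunn is living and takes 1/8.
Magnus is living and takes 1/8.

Frida 1/4; Jorunn 1/8; Magnus 1/8; Ylva 1/2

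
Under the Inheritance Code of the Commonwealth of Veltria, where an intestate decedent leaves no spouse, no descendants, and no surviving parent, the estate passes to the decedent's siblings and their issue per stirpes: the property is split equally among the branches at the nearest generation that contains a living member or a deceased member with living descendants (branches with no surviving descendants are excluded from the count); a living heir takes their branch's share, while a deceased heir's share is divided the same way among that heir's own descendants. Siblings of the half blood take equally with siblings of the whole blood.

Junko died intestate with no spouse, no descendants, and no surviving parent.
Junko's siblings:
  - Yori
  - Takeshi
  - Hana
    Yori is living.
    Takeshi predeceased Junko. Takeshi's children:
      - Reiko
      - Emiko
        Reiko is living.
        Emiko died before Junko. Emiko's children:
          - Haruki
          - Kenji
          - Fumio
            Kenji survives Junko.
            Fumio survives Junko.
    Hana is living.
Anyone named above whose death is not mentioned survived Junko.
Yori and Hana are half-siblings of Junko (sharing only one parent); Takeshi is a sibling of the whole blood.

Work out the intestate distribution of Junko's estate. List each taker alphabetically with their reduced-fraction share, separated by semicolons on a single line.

Fumio 1/18; Hana 1/3; Haruki 1/18; Kenji 1/18; Reiko 1/6; Yori 1/3

No spouse, descendants, or parent survives, so the estate passes to Junko's siblings per stirpes.
Half-blood and whole-blood siblings take equally under the stated rule.
The estate is divided into 3 equal shares of 1/3 among Yori, Takeshi, Hana.
Yori is living and takes 1/3.
Takeshi predeceased; the 1/3 allotted to Takeshi's branch passes to Takeshi's issue by representation.
The 1/3 is divided into 2 equal shares of 1/6 among Reiko, Emiko.
Reiko is living and takes 1/6.
Emiko predeceased; the 1/6 allotted to Emiko's branch passes to Emiko's issue by representation.
The 1/6 is divided into 3 equal shares of 1/18 among Haruki, Kenji, Fumio.
Haruki is living and takes 1/18.
Kenji is living and takes 1/18.
Fumio is living and takes 1/18.
Hana is living and takes 1/3.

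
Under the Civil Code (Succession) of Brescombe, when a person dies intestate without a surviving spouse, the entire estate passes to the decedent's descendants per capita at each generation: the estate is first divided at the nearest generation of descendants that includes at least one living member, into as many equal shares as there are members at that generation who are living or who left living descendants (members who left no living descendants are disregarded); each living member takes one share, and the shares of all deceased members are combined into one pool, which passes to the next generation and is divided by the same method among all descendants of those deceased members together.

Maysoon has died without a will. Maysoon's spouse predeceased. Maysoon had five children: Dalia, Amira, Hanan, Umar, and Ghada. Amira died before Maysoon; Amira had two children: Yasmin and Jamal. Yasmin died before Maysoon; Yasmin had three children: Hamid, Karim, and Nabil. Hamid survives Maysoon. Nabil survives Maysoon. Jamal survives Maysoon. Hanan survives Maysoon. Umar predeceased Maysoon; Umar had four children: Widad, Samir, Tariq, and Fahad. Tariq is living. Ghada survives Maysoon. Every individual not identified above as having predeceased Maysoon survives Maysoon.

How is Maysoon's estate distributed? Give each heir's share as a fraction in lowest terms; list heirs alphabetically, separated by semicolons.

Dalia 1/5; Fahad 1/15; Ghada 1/5; Hamid 1/45; Hanan 1/5; Jamal 1/15; Karim 1/45; Nabil 1/45; Samir 1/15; Tariq 1/15; Widad 1/15

There is no surviving spouse, so the entire estate passes to Maysoon's descendants per capita at each generation.
At generation 1 (Dalia, Amira, Hanan, Umar, Ghada) there are 5 shares of (1)/5 = 1/5 each.
Living: Dalia, Hanan, and Ghada — each takes 1/5.
Deceased: Amira and Umar. Their combined 2/5 is pooled and carried to generation 2.
At generation 2 (Yasmin, Jamal, Widad, Samir, Tariq, Fahad) there are 6 shares of (2/5)/6 = 1/15 each.
Living: Jamal, Widad, Samir, Tariq, and Fahad — each takes 1/15.
Deceased: Yasmin. That 1/15 share is carried to generation 3.
At generation 3 (Hamid, Karim, Nabil) there are 3 shares of (1/15)/3 = 1/45 each.
Living: Hamid, Karim, and Nabil — each takes 1/45.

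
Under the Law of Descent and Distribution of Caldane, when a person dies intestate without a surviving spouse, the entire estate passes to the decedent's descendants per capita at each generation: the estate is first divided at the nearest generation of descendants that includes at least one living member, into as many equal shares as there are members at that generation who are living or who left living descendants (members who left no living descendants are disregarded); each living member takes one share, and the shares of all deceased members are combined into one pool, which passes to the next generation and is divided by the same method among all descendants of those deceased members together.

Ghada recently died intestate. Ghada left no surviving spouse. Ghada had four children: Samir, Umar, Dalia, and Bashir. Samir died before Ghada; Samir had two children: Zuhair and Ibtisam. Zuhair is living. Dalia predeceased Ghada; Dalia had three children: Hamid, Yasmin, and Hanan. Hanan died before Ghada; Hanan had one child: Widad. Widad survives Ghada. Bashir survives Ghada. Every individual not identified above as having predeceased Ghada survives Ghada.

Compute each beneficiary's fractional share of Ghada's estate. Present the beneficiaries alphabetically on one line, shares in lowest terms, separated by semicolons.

There is no surviving spouse, so the entire estate passes to Ghada's descendants per capita at each generation.
At generation 1 (Samir, Umar, Dalia, Bashir) there are 4 shares of (1)/4 = 1/4 each.
Living: Umar and Bashir — each takes 1/4.
Deceased: Samir and Dalia. Their combined 1/2 is pooled and carried to generation 2.
At generation 2 (Zuhair, Ibtisam, Hamid, Yasmin, Hanan) there are 5 shares of (1/2)/5 = 1/10 each.
Living: Zuhair, Ibtisam, Hamid, and Yasmin — each takes 1/10.
Deceased: Hanan. That 1/10 share is carried to generation 3.
At generation 3 (Widad) there are 1 shares of (1/10)/1 = 1/10 each.
Living: Widad — each takes 1/10.

Bashir 1/4; Hamid 1/10; Ibtisam 1/10; Umar 1/4; Widad 1/10; Yasmin 1/10; Zuhair 1/10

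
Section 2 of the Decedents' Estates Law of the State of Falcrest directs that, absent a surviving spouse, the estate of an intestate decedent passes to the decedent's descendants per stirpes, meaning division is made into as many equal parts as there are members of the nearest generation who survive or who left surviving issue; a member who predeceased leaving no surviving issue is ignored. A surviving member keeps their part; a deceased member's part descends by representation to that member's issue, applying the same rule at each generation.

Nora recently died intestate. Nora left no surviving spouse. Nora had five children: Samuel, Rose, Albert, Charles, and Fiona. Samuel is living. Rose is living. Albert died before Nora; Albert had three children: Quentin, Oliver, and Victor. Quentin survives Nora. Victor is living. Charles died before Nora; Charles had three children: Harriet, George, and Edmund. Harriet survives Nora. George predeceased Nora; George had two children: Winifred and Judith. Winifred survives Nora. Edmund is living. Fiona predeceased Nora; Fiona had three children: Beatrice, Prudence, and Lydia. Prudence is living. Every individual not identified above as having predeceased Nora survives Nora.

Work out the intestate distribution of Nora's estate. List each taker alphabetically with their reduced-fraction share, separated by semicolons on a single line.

Beatrice 1/15; Edmund 1/15; Harriet 1/15; Judith 1/30; Lydia 1/15; Oliver 1/15; Prudence 1/15; Quentin 1/15; Rose 1/5; Samuel 1/5; Victor 1/15; Winifred 1/30

There is no surviving spouse, so the entire estate passes to Nora's descendants per stirpes.
The estate is divided into 5 equal shares of 1/5 among Samuel, Rose, Albert, Charles, Fiona.
Samuel is living and takes 1/5.
Rose is living and takes 1/5.
Albert predeceased; the 1/5 allotted to Albert's branch passes to Albert's issue by representation.
The 1/5 is divided into 3 equal shares of 1/15 among Quentin, Oliver, Victor.
Quentin is living and takes 1/15.
Oliver is living and takes 1/15.
Victor is living and takes 1/15.
Charles predeceased; the 1/5 allotted to Charles's branch passes to Charles's issue by representation.
The 1/5 is divided into 3 equal shares of 1/15 among Harriet, George, Edmund.
Harriet is living and takes 1/15.
George predeceased; the 1/15 allotted to George's branch passes to George's issue by representation.
The 1/15 is divided into 2 equal shares of 1/30 among Winifred, Judith.
Winifred is living and takes 1/30.
Judith is living and takes 1/30.
Edmund is living and takes 1/15.
Fiona predeceased; the 1/5 allotted to Fiona's branch passes to Fiona's issue by representation.
The 1/5 is divided into 3 equal shares of 1/15 among Beatrice, Prudence, Lydia.
Beatrice is living and takes 1/15.
Prudence is living and takes 1/15.
Lydia is living and takes 1/15.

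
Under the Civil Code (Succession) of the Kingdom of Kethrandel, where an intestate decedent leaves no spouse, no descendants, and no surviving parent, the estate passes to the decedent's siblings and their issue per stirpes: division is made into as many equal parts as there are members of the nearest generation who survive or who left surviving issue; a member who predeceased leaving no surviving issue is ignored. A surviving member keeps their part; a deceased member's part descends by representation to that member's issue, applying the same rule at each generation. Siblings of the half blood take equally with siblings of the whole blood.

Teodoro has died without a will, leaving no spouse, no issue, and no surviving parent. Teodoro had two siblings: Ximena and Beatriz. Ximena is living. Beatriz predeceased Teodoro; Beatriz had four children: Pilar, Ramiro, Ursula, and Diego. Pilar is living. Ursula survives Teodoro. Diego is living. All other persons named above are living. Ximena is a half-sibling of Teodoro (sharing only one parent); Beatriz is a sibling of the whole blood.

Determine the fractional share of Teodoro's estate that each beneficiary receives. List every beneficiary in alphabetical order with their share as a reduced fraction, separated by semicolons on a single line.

No spouse, descendants, or parent survives, so the estate passes to Teodoro's siblings per stirpes.
Half-blood and whole-blood siblings take equally under the stated rule.
The estate is divided into 2 equal shares of 1/2 among Ximena, Beatriz.
Ximena is living and takes 1/2.
Beatriz predeceased; the 1/2 allotted to Beatriz's branch passes to Beatriz's issue by representation.
The 1/2 is divided into 4 equal shares of 1/8 among Pilar, Ramiro, Ursula, Diego.
Pilar is living and takes 1/8.
Ramiro is living and takes 1/8.
Ursula is living and takes 1/8.
Diego is living and takes 1/8.

Diego 1/8; Pilar 1/8; Ramiro 1/8; Ursula 1/8; Ximena 1/2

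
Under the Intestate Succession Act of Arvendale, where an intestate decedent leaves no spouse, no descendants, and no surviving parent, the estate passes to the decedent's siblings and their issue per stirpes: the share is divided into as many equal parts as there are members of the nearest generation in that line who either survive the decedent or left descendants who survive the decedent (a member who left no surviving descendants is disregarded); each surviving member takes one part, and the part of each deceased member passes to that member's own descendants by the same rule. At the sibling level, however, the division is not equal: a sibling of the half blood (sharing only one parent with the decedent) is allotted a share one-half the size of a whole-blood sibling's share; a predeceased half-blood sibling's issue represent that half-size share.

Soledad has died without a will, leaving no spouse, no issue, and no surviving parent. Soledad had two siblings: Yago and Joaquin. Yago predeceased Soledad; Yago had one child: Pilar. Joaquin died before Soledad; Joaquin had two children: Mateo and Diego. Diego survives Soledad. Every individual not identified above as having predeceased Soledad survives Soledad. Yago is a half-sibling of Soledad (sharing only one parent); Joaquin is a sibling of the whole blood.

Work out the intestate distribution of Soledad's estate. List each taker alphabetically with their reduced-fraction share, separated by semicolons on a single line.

No spouse, descendants, or parent survives, so the estate passes to Soledad's siblings per stirpes.
Half-blood siblings count for one-half the weight of whole-blood siblings at the initial division.
Dividing 1 in proportion to weights (total weight 3/2): Yago (weight 1/2) → 1/3; Joaquin (weight 1) → 2/3.
Yago predeceased; the 1/3 allotted to Yago's branch passes to Yago's issue by representation.
Pilar is the sole taker at this level and receives the full 1/3.
Joaquin predeceased; the 2/3 allotted to Joaquin's branch passes to Joaquin's issue by representation.
The 2/3 is divided into 2 equal shares of 1/3 among Mateo, Diego.
Mateo is living and takes 1/3.
Diego is living and takes 1/3.

Diego 1/3; Mateo 1/3; Pilar 1/3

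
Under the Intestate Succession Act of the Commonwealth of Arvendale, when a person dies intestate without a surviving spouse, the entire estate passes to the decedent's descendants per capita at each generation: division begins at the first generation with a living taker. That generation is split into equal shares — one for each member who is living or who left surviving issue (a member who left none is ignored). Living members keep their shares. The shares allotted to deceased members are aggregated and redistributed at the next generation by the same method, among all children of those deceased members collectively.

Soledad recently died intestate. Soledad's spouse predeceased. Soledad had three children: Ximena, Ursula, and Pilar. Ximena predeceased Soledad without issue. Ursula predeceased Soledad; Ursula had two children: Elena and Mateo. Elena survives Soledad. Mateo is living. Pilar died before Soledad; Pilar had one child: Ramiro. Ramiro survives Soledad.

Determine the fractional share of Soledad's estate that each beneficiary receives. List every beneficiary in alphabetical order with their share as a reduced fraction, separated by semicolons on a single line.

Elena 1/3; Mateo 1/3; Ramiro 1/3

There is no surviving spouse, so the entire estate passes to Soledad's descendants per capita at each generation.
No one at generation 1 (Ursula, Pilar) is living; moving to the next generation.
At generation 2 (Elena, Mateo, Ramiro) there are 3 shares of (1)/3 = 1/3 each.
Living: Elena, Mateo, and Ramiro — each takes 1/3.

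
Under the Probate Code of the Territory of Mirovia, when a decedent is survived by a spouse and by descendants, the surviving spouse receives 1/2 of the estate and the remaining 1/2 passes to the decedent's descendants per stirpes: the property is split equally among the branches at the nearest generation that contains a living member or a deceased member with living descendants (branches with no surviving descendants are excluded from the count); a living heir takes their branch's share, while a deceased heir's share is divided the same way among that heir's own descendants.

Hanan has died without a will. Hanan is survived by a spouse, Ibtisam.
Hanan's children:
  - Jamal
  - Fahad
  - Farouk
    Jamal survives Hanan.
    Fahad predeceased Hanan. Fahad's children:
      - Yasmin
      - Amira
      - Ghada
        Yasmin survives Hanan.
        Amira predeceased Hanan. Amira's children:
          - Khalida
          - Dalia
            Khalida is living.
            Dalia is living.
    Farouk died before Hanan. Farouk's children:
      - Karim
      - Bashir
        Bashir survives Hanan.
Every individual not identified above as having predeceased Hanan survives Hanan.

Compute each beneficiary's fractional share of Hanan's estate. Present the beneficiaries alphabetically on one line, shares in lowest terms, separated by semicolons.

Ibtisam, as surviving spouse, takes 1/2.
The remaining 1/2 passes to Hanan's descendants per stirpes.
The 1/2 is divided into 3 equal shares of 1/6 among Jamal, Fahad, Farouk.
Jamal is living and takes 1/6.
Fahad predeceased; the 1/6 allotted to Fahad's branch passes to Fahad's issue by representation.
The 1/6 is divided into 3 equal shares of 1/18 among Yasmin, Amira, Ghada.
Yasmin is living and takes 1/18.
Amira predeceased; the 1/18 allotted to Amira's branch passes to Amira's issue by representation.
The 1/18 is divided into 2 equal shares of 1/36 among Khalida, Dalia.
Khalida is living and takes 1/36.
Dalia is living and takes 1/36.
Ghada is living and takes 1/18.
Farouk predeceased; the 1/6 allotted to Farouk's branch passes to Farouk's issue by representation.
The 1/6 is divided into 2 equal shares of 1/12 among Karim, Bashir.
Karim is living and takes 1/12.
Bashir is living and takes 1/12.

Bashir 1/12; Dalia 1/36; Ghada 1/18; Ibtisam 1/2; Jamal 1/6; Karim 1/12; Khalida 1/36; Yasmin 1/18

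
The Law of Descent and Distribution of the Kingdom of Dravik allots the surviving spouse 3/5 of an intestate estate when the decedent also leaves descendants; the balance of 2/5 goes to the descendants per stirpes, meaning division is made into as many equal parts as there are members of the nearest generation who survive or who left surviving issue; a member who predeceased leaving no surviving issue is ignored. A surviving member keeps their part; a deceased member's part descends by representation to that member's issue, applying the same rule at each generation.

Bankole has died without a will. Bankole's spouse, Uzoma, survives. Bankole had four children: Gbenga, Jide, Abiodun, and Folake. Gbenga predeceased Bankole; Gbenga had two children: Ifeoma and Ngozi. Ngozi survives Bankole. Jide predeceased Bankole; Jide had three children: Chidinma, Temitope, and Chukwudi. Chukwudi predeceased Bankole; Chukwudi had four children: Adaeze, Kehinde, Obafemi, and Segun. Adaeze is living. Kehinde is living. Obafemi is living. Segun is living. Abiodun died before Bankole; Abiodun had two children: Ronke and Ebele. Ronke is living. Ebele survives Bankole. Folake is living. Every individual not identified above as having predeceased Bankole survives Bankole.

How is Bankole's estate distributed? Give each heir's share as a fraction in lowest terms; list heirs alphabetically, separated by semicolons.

Adaeze 1/120; Chidinma 1/30; Ebele 1/20; Folake 1/10; Ifeoma 1/20; Kehinde 1/120; Ngozi 1/20; Obafemi 1/120; Ronke 1/20; Segun 1/120; Temitope 1/30; Uzoma 3/5

Uzoma, as surviving spouse, takes 3/5.
The remaining 2/5 passes to Bankole's descendants per stirpes.
The 2/5 is divided into 4 equal shares of 1/10 among Gbenga, Jide, Abiodun, Folake.
Gbenga predeceased; the 1/10 allotted to Gbenga's branch passes to Gbenga's issue by representation.
The 1/10 is divided into 2 equal shares of 1/20 among Ifeoma, Ngozi.
Ifeoma is living and takes 1/20.
Ngozi is living and takes 1/20.
Jide predeceased; the 1/10 allotted to Jide's branch passes to Jide's issue by representation.
The 1/10 is divided into 3 equal shares of 1/30 among Chidinma, Temitope, Chukwudi.
Chidinma is living and takes 1/30.
Temitope is living and takes 1/30.
Chukwudi predeceased; the 1/30 allotted to Chukwudi's branch passes to Chukwudi's issue by representation.
The 1/30 is divided into 4 equal shares of 1/120 among Adaeze, Kehinde, Obafemi, Segun.
Adaeze is living and takes 1/120.
Kehinde is living and takes 1/120.
Obafemi is living and takes 1/120.
Segun is living and takes 1/120.
Abiodun predeceased; the 1/10 allotted to Abiodun's branch passes to Abiodun's issue by representation.
The 1/10 is divided into 2 equal shares of 1/20 among Ronke, Ebele.
Ronke is living and takes 1/20.
Ebele is living and takes 1/20.
Folake is living and takes 1/10.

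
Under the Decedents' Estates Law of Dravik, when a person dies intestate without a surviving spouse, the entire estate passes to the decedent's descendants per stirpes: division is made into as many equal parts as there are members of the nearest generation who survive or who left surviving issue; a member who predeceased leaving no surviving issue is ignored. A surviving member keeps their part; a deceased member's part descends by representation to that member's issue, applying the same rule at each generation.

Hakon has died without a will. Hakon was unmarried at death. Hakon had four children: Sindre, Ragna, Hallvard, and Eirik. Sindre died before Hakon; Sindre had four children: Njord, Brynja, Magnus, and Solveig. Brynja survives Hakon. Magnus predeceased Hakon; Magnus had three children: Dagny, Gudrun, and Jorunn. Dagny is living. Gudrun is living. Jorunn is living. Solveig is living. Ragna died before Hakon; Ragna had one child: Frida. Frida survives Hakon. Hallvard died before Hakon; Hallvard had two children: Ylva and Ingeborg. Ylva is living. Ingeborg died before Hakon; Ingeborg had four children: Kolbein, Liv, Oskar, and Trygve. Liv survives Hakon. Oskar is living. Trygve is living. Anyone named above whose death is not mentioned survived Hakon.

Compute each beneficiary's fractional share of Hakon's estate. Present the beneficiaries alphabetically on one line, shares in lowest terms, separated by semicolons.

Brynja 1/16; Dagny 1/48; Eirik 1/4; Frida 1/4; Gudrun 1/48; Jorunn 1/48; Kolbein 1/32; Liv 1/32; Njord 1/16; Oskar 1/32; Solveig 1/16; Trygve 1/32; Ylva 1/8

There is no surviving spouse, so the entire estate passes to Hakon's descendants per stirpes.
The estate is divided into 4 equal shares of 1/4 among Sindre, Ragna, Hallvard, Eirik.
Sindre predeceased; the 1/4 allotted to Sindre's branch passes to Sindre's issue by representation.
The 1/4 is divided into 4 equal shares of 1/16 among Njord, Brynja, Magnus, Solveig.
Njord is living and takes 1/16.
Brynja is living and takes 1/16.
Magnus predeceased; the 1/16 allotted to Magnus's branch passes to Magnus's issue by representation.
The 1/16 is divided into 3 equal shares of 1/48 among Dagny, Gudrun, Jorunn.
Dagny is living and takes 1/48.
Gudrun is living and takes 1/48.
Jorunn is living and takes 1/48.
Solveig is living and takes 1/16.
Ragna predeceased; the 1/4 allotted to Ragna's branch passes to Ragna's issue by representation.
Frida is the sole taker at this level and receives the full 1/4.
Hallvard predeceased; the 1/4 allotted to Hallvard's branch passes to Hallvard's issue by representation.
The 1/4 is divided into 2 equal shares of 1/8 among Ylva, Ingeborg.
Ylva is living and takes 1/8.
Ingeborg predeceased; the 1/8 allotted to Ingeborg's branch passes to Ingeborg's issue by representation.
The 1/8 is divided into 4 equal shares of 1/32 among Kolbein, Liv, Oskar, Trygve.
Kolbein is living and takes 1/32.
Liv is living and takes 1/32.
Oskar is living and takes 1/32.
Trygve is living and takes 1/32.
Eirik is living and takes 1/4.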